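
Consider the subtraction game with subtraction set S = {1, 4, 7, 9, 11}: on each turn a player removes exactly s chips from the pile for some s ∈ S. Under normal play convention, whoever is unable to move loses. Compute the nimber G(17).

2

n :  0  1  2  3  4  5  6  7  8  9 10 11 12 13 14 15 16 17
G :  0  1  0  1  2  0  1  2  0  1  0  1  2  3  4  3  4  2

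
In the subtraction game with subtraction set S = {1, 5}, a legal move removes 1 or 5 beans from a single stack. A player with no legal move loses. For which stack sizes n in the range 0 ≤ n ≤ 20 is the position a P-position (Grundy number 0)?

0, 2, 4, 6, 8, 10, 12, 14, 16, 18, 20

n :  0  1  2  3  4  5  6  7  8  9 10 11 12 13 14 15 16 17 18 19 20
G :  0  1  0  1  0  1  0  1  0  1  0  1  0  1  0  1  0  1  0  1  0
P-positions are exactly the n with G(n) = 0.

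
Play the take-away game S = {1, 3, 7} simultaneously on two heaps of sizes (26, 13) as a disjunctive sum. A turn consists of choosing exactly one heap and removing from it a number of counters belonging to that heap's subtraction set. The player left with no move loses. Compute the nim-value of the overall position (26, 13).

1

All heaps use S = {1, 3, 7}:
G(0) = 0
G(1) = mex{0} = 1
G(2) = mex{1} = 0
G(3) = mex{0,0} = 1
G(4) = mex{1,1} = 0
G(5) = mex{0,0} = 1
G(6) = mex{1,1} = 0
G(7) = mex{0,0,0} = 1
G(8) = mex{1,1,1} = 0
G(9) = mex{0,0,0} = 1
G(10) = mex{1,1,1} = 0
G(11) = mex{0,0,0} = 1
G(12) = mex{1,1,1} = 0
G(13) = mex{0,0,0} = 1
G(14) = mex{1,1,1} = 0
G(15) = mex{0,0,0} = 1
G(16) = mex{1,1,1} = 0
G(17) = mex{0,0,0} = 1
G(18) = mex{1,1,1} = 0
G(19) = mex{0,0,0} = 1
G(20) = mex{1,1,1} = 0
G(21) = mex{0,0,0} = 1
G(22) = mex{1,1,1} = 0
G(23) = mex{0,0,0} = 1
G(24) = mex{1,1,1} = 0
G(25) = mex{0,0,0} = 1
G(26) = mex{1,1,1} = 0
Heap A: G(26) = 0.
Heap B: G(13) = 1.
Combined Grundy value = 0 ⊕ 1 = 1.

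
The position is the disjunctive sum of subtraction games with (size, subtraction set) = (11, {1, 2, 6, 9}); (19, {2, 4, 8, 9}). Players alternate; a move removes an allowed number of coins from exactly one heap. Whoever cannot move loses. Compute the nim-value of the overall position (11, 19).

Heap A, S = {1, 2, 6, 9}:
G(0) = 0
G(1) = mex{0} = 1
G(2) = mex{1,0} = 2
G(3) = mex{2,1} = 0
G(4) = mex{0,2} = 1
G(5) = mex{1,0} = 2
G(6) = mex{2,1,0} = 3
G(7) = mex{3,2,1} = 0
G(8) = mex{0,3,2} = 1
G(9) = mex{1,0,0,0} = 2
G(10) = mex{2,1,1,1} = 0
G(11) = mex{0,2,2,2} = 1
G_A(11) = 1.
Heap B, S = {2, 4, 8, 9}:
n :  0  1  2  3  4  5  6  7  8  9 10 11 12 13 14 15 16 17 18 19
G :  0  0  1  1  2  2  0  0  1  1  2  2  0  0  1  1  2  2  0  0
G_B(19) = 0.
Combined Grundy value = 1 ⊕ 0 = 1.

1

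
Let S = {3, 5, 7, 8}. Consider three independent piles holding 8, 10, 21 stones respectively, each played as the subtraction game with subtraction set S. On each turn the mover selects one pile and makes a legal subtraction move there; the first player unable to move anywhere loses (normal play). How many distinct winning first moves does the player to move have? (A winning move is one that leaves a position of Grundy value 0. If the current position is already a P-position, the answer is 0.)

6

All piles use S = {3, 5, 7, 8}:
n :  0  1  2  3  4  5  6  7  8  9 10 11 12 13 14 15 16 17 18 19 20 21
G :  0  0  0  1  1  1  2  2  2  3  3  0  0  0  1  1  1  2  2  2  3  3
Pile A: G(8) = 2.
Pile B: G(10) = 3.
Pile C: G(21) = 3.
Combined Grundy value = 2 ⊕ 3 ⊕ 3 = 2.
A winning move leaves total XOR = 0, i.e. changes one component's Grundy value g to g ⊕ X where X is the current total.
Pile A: need g' = 2⊕2 = 0. Options: 8−3→G=1, 8−5→G=1, 8−7→G=0, 8−8→G=0. Hits: 2.
Pile B: need g' = 3⊕2 = 1. Options: 10−3→G=2, 10−5→G=1, 10−7→G=1, 10−8→G=0. Hits: 2.
Pile C: need g' = 3⊕2 = 1. Options: 21−3→G=2, 21−5→G=1, 21−7→G=1, 21−8→G=0. Hits: 2.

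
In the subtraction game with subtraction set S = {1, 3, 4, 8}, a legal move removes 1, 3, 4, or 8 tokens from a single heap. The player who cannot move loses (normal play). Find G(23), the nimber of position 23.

G(0) = 0
G(1) = mex{0} = 1
G(2) = mex{1} = 0
G(3) = mex{0,0} = 1
G(4) = mex{1,1,0} = 2
G(5) = mex{2,0,1} = 3
G(6) = mex{3,1,0} = 2
G(7) = mex{2,2,1} = 0
G(8) = mex{0,3,2,0} = 1
G(9) = mex{1,2,3,1} = 0
G(10) = mex{0,0,2,0} = 1
G(11) = mex{1,1,0,1} = 2
G(12) = mex{2,0,1,2} = 3
G(13) = mex{3,1,0,3} = 2
G(14) = mex{2,2,1,2} = 0
G(15) = mex{0,3,2,0} = 1
G(16) = mex{1,2,3,1} = 0
G(17) = mex{0,0,2,0} = 1
G(18) = mex{1,1,0,1} = 2
G(19) = mex{2,0,1,2} = 3
G(20) = mex{3,1,0,3} = 2
G(21) = mex{2,2,1,2} = 0
G(22) = mex{0,3,2,0} = 1
G(23) = mex{1,2,3,1} = 0

0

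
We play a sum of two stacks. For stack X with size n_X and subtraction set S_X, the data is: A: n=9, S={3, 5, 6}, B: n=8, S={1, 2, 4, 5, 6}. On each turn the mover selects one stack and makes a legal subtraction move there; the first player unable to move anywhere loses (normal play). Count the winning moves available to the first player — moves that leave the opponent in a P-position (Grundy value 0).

Stack A, S = {3, 5, 6}:
n : 0 1 2 3 4 5 6 7 8 9
G : 0 0 0 1 1 1 2 2 2 0
G_A(9) = 0.
Stack B, S = {1, 2, 4, 5, 6}:
G(0) = 0
G(1) = mex{0} = 1
G(2) = mex{1,0} = 2
G(3) = mex{2,1} = 0
G(4) = mex{0,2,0} = 1
G(5) = mex{1,0,1,0} = 2
G(6) = mex{2,1,2,1,0} = 3
G(7) = mex{3,2,0,2,1} = 4
G(8) = mex{4,3,1,0,2} = 5
G_B(8) = 5.
Combined Grundy value = 0 ⊕ 5 = 5.
A winning move leaves total XOR = 0, i.e. changes one component's Grundy value g to g ⊕ X where X is the current total.
Stack A: need g' = 0⊕5 = 5. Options: 9−3→G=2, 9−5→G=1, 9−6→G=1. Hits: 0.
Stack B: need g' = 5⊕5 = 0. Options: 8−1→G=4, 8−2→G=3, 8−4→G=1, 8−5→G=0, 8−6→G=2. Hits: 1.

1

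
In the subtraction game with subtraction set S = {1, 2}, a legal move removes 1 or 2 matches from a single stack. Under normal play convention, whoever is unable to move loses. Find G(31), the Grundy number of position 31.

n :  0  1  2  3  4  5  6  7  8  9 10 11 12 13 14 15 16 17 18 19 20 21 22 23 24 25 26 27 28 29 30 31
G :  0  1  2  0  1  2  0  1  2  0  1  2  0  1  2  0  1  2  0  1  2  0  1  2  0  1  2  0  1  2  0  1

1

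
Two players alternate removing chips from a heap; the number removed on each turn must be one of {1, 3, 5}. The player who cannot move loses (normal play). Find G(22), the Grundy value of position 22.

G(0) = 0
G(1) = mex{0} = 1
G(2) = mex{1} = 0
G(3) = mex{0,0} = 1
G(4) = mex{1,1} = 0
G(5) = mex{0,0,0} = 1
G(6) = mex{1,1,1} = 0
G(7) = mex{0,0,0} = 1
G(8) = mex{1,1,1} = 0
G(9) = mex{0,0,0} = 1
G(10) = mex{1,1,1} = 0
G(11) = mex{0,0,0} = 1
G(12) = mex{1,1,1} = 0
G(13) = mex{0,0,0} = 1
G(14) = mex{1,1,1} = 0
G(15) = mex{0,0,0} = 1
G(16) = mex{1,1,1} = 0
G(17) = mex{0,0,0} = 1
G(18) = mex{1,1,1} = 0
G(19) = mex{0,0,0} = 1
G(20) = mex{1,1,1} = 0
G(21) = mex{0,0,0} = 1
G(22) = mex{1,1,1} = 0

0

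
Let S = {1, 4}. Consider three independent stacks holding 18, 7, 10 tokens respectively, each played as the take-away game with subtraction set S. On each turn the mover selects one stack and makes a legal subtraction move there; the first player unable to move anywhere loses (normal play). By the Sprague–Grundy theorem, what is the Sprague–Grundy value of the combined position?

1

All stacks use S = {1, 4}:
n :  0  1  2  3  4  5  6  7  8  9 10 11 12 13 14 15 16 17 18
G :  0  1  0  1  2  0  1  0  1  2  0  1  0  1  2  0  1  0  1
Stack A: G(18) = 1.
Stack B: G(7) = 0.
Stack C: G(10) = 0.
Combined Grundy value = 1 ⊕ 0 ⊕ 0 = 1.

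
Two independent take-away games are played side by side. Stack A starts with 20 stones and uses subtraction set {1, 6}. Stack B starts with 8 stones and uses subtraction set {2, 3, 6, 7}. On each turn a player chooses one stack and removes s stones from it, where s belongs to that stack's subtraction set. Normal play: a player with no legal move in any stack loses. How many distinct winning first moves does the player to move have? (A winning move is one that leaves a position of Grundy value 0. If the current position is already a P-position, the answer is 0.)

Stack A, S = {1, 6}:
n :  0  1  2  3  4  5  6  7  8  9 10 11 12 13 14 15 16 17 18 19 20
G :  0  1  0  1  0  1  2  0  1  0  1  0  1  2  0  1  0  1  0  1  2
G_A(20) = 2.
Stack B, S = {2, 3, 6, 7}:
n : 0 1 2 3 4 5 6 7 8
G : 0 0 1 1 2 0 3 1 2
G_B(8) = 2.
Combined Grundy value = 2 ⊕ 2 = 0.
A winning move leaves total XOR = 0, i.e. changes one component's Grundy value g to g ⊕ X where X is the current total.
Stack A: target g' = 2⊕0 = 2, but every legal move changes the Grundy value (mex property), so 0 moves.
Stack B: target g' = 2⊕0 = 2, but every legal move changes the Grundy value (mex property), so 0 moves.

0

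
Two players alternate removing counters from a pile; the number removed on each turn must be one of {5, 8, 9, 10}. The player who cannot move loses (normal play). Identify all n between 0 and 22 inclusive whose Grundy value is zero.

0, 1, 2, 3, 4, 15, 16, 17, 18, 19

G(0) = 0
G(1) = mex{} = 0
G(2) = mex{} = 0
G(3) = mex{} = 0
G(4) = mex{} = 0
G(5) = mex{0} = 1
G(6) = mex{0} = 1
G(7) = mex{0} = 1
G(8) = mex{0,0} = 1
G(9) = mex{0,0,0} = 1
G(10) = mex{1,0,0,0} = 2
G(11) = mex{1,0,0,0} = 2
G(12) = mex{1,0,0,0} = 2
G(13) = mex{1,1,0,0} = 2
G(14) = mex{1,1,1,0} = 2
G(15) = mex{2,1,1,1} = 0
G(16) = mex{2,1,1,1} = 0
G(17) = mex{2,1,1,1} = 0
G(18) = mex{2,2,1,1} = 0
G(19) = mex{2,2,2,1} = 0
G(20) = mex{0,2,2,2} = 1
G(21) = mex{0,2,2,2} = 1
G(22) = mex{0,2,2,2} = 1
P-positions are exactly the n with G(n) = 0.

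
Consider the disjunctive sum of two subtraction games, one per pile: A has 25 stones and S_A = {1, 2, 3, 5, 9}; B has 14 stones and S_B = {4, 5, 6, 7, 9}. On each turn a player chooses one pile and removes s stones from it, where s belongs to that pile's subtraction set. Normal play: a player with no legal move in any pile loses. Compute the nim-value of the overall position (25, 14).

Pile A, S = {1, 2, 3, 5, 9}:
n :  0  1  2  3  4  5  6  7  8  9 10 11 12 13 14 15 16 17 18 19 20 21 22 23 24 25
G :  0  1  2  3  0  1  2  3  0  1  2  3  0  1  2  3  0  1  2  3  0  1  2  3  0  1
G_A(25) = 1.
Pile B, S = {4, 5, 6, 7, 9}:
n :  0  1  2  3  4  5  6  7  8  9 10 11 12 13 14
G :  0  0  0  0  1  1  1  1  2  2  2  2  3  0  0
G_B(14) = 0.
Combined Grundy value = 1 ⊕ 0 = 1.

1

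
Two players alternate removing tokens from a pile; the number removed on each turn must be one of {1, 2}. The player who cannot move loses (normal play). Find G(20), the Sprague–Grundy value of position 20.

G(0) = 0
G(1) = mex{0} = 1
G(2) = mex{1,0} = 2
G(3) = mex{2,1} = 0
G(4) = mex{0,2} = 1
G(5) = mex{1,0} = 2
G(6) = mex{2,1} = 0
G(7) = mex{0,2} = 1
G(8) = mex{1,0} = 2
G(9) = mex{2,1} = 0
G(10) = mex{0,2} = 1
G(11) = mex{1,0} = 2
G(12) = mex{2,1} = 0
G(13) = mex{0,2} = 1
G(14) = mex{1,0} = 2
G(15) = mex{2,1} = 0
G(16) = mex{0,2} = 1
G(17) = mex{1,0} = 2
G(18) = mex{2,1} = 0
G(19) = mex{0,2} = 1
G(20) = mex{1,0} = 2

2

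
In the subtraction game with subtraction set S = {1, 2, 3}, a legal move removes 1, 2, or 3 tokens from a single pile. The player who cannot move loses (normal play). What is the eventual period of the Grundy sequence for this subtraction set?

4

n :  0  1  2  3  4  5  6  7  8  9 10 11 12 13 14
G :  0  1  2  3  0  1  2  3  0  1  2  3  0  1  2
G(n+4) = G(n) holds for n = 0,…,2 (a full window of length max(S) = 3), so the sequence is purely periodic with period 4.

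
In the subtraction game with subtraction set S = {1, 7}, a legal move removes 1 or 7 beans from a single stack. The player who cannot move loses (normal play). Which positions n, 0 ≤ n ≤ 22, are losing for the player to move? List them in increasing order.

G(0) = 0
G(1) = mex{0} = 1
G(2) = mex{1} = 0
G(3) = mex{0} = 1
G(4) = mex{1} = 0
G(5) = mex{0} = 1
G(6) = mex{1} = 0
G(7) = mex{0,0} = 1
G(8) = mex{1,1} = 0
G(9) = mex{0,0} = 1
G(10) = mex{1,1} = 0
G(11) = mex{0,0} = 1
G(12) = mex{1,1} = 0
G(13) = mex{0,0} = 1
G(14) = mex{1,1} = 0
G(15) = mex{0,0} = 1
G(16) = mex{1,1} = 0
G(17) = mex{0,0} = 1
G(18) = mex{1,1} = 0
G(19) = mex{0,0} = 1
G(20) = mex{1,1} = 0
G(21) = mex{0,0} = 1
G(22) = mex{1,1} = 0
P-positions are exactly the n with G(n) = 0.

0, 2, 4, 6, 8, 10, 12, 14, 16, 18, 20, 22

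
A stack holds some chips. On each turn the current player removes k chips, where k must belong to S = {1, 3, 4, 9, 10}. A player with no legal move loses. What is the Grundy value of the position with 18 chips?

n :  0  1  2  3  4  5  6  7  8  9 10 11 12 13 14 15 16 17 18
G :  0  1  0  1  2  3  2  0  1  4  3  2  3  0  1  0  1  2  3

3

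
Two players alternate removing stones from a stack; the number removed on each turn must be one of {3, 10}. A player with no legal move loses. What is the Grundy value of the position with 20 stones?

0

n :  0  1  2  3  4  5  6  7  8  9 10 11 12 13 14 15 16 17 18 19 20
G :  0  0  0  1  1  1  0  0  0  1  1  1  2  0  0  0  1  1  1  0  0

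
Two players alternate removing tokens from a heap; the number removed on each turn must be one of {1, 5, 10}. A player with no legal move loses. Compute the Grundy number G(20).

G(0) = 0
G(1) = mex{0} = 1
G(2) = mex{1} = 0
G(3) = mex{0} = 1
G(4) = mex{1} = 0
G(5) = mex{0,0} = 1
G(6) = mex{1,1} = 0
G(7) = mex{0,0} = 1
G(8) = mex{1,1} = 0
G(9) = mex{0,0} = 1
G(10) = mex{1,1,0} = 2
G(11) = mex{2,0,1} = 3
G(12) = mex{3,1,0} = 2
G(13) = mex{2,0,1} = 3
G(14) = mex{3,1,0} = 2
G(15) = mex{2,2,1} = 0
G(16) = mex{0,3,0} = 1
G(17) = mex{1,2,1} = 0
G(18) = mex{0,3,0} = 1
G(19) = mex{1,2,1} = 0
G(20) = mex{0,0,2} = 1

1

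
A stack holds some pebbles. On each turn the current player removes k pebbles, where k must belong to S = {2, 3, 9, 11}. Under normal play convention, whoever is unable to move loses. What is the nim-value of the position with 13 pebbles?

0

G(0) = 0
G(1) = mex{} = 0
G(2) = mex{0} = 1
G(3) = mex{0,0} = 1
G(4) = mex{1,0} = 2
G(5) = mex{1,1} = 0
G(6) = mex{2,1} = 0
G(7) = mex{0,2} = 1
G(8) = mex{0,0} = 1
G(9) = mex{1,0,0} = 2
G(10) = mex{1,1,0} = 2
G(11) = mex{2,1,1,0} = 3
G(12) = mex{2,2,1,0} = 3
G(13) = mex{3,2,2,1} = 0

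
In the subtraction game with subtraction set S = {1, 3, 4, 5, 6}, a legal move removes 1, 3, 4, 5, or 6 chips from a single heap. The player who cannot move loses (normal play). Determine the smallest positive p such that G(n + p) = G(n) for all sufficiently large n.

9

G(0) = 0
G(1) = mex{0} = 1
G(2) = mex{1} = 0
G(3) = mex{0,0} = 1
G(4) = mex{1,1,0} = 2
G(5) = mex{2,0,1,0} = 3
G(6) = mex{3,1,0,1,0} = 2
G(7) = mex{2,2,1,0,1} = 3
G(8) = mex{3,3,2,1,0} = 4
G(9) = mex{4,2,3,2,1} = 0
G(10) = mex{0,3,2,3,2} = 1
G(11) = mex{1,4,3,2,3} = 0
G(12) = mex{0,0,4,3,2} = 1
G(13) = mex{1,1,0,4,3} = 2
G(14) = mex{2,0,1,0,4} = 3
G(15) = mex{3,1,0,1,0} = 2
G(16) = mex{2,2,1,0,1} = 3
G(17) = mex{3,3,2,1,0} = 4
G(18) = mex{4,2,3,2,1} = 0
G(19) = mex{0,3,2,3,2} = 1
G(n+9) = G(n) holds for n = 0,…,5 (a full window of length max(S) = 6), so the sequence is purely periodic with period 9.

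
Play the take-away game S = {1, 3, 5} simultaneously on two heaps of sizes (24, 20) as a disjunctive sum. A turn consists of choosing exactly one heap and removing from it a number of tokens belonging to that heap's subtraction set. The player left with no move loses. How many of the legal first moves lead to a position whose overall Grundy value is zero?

0

All heaps use S = {1, 3, 5}:
n :  0  1  2  3  4  5  6  7  8  9 10 11 12 13 14 15 16 17 18 19 20 21 22 23 24
G :  0  1  0  1  0  1  0  1  0  1  0  1  0  1  0  1  0  1  0  1  0  1  0  1  0
Heap A: G(24) = 0.
Heap B: G(20) = 0.
Combined Grundy value = 0 ⊕ 0 = 0.
A winning move leaves total XOR = 0, i.e. changes one component's Grundy value g to g ⊕ X where X is the current total.
Heap A: target g' = 0⊕0 = 0, but every legal move changes the Grundy value (mex property), so 0 moves.
Heap B: target g' = 0⊕0 = 0, but every legal move changes the Grundy value (mex property), so 0 moves.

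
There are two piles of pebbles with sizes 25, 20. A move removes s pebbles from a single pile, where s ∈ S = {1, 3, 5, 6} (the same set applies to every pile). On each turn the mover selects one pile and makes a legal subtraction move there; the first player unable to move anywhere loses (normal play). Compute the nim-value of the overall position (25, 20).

2

All piles use S = {1, 3, 5, 6}:
G(0) = 0
G(1) = mex{0} = 1
G(2) = mex{1} = 0
G(3) = mex{0,0} = 1
G(4) = mex{1,1} = 0
G(5) = mex{0,0,0} = 1
G(6) = mex{1,1,1,0} = 2
G(7) = mex{2,0,0,1} = 3
G(8) = mex{3,1,1,0} = 2
G(9) = mex{2,2,0,1} = 3
G(10) = mex{3,3,1,0} = 2
G(11) = mex{2,2,2,1} = 0
G(12) = mex{0,3,3,2} = 1
G(13) = mex{1,2,2,3} = 0
G(14) = mex{0,0,3,2} = 1
G(15) = mex{1,1,2,3} = 0
G(16) = mex{0,0,0,2} = 1
G(17) = mex{1,1,1,0} = 2
G(18) = mex{2,0,0,1} = 3
G(19) = mex{3,1,1,0} = 2
G(20) = mex{2,2,0,1} = 3
G(21) = mex{3,3,1,0} = 2
G(22) = mex{2,2,2,1} = 0
G(23) = mex{0,3,3,2} = 1
G(24) = mex{1,2,2,3} = 0
G(25) = mex{0,0,3,2} = 1
Pile A: G(25) = 1.
Pile B: G(20) = 3.
Combined Grundy value = 1 ⊕ 3 = 2.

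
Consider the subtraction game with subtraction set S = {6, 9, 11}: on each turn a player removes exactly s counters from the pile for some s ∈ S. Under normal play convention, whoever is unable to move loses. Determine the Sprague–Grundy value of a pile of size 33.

2

G(0) = 0
G(1) = mex{} = 0
G(2) = mex{} = 0
G(3) = mex{} = 0
G(4) = mex{} = 0
G(5) = mex{} = 0
G(6) = mex{0} = 1
G(7) = mex{0} = 1
G(8) = mex{0} = 1
G(9) = mex{0,0} = 1
G(10) = mex{0,0} = 1
G(11) = mex{0,0,0} = 1
G(12) = mex{1,0,0} = 2
G(13) = mex{1,0,0} = 2
G(14) = mex{1,0,0} = 2
G(15) = mex{1,1,0} = 2
G(16) = mex{1,1,0} = 2
G(17) = mex{1,1,1} = 0
G(18) = mex{2,1,1} = 0
G(19) = mex{2,1,1} = 0
G(20) = mex{2,1,1} = 0
G(21) = mex{2,2,1} = 0
G(22) = mex{2,2,1} = 0
G(23) = mex{0,2,2} = 1
G(24) = mex{0,2,2} = 1
G(25) = mex{0,2,2} = 1
G(26) = mex{0,0,2} = 1
G(27) = mex{0,0,2} = 1
G(28) = mex{0,0,0} = 1
G(29) = mex{1,0,0} = 2
G(30) = mex{1,0,0} = 2
G(31) = mex{1,0,0} = 2
G(32) = mex{1,1,0} = 2
G(33) = mex{1,1,0} = 2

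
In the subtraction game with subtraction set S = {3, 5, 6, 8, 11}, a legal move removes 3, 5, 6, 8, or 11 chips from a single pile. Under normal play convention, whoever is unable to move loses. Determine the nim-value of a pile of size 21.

2

n :  0  1  2  3  4  5  6  7  8  9 10 11 12 13 14 15 16 17 18 19 20 21
G :  0  0  0  1  1  1  2  2  2  3  3  3  4  4  0  0  0  1  1  1  2  2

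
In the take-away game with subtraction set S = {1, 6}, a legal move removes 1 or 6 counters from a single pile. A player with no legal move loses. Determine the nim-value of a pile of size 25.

0

G(0) = 0
G(1) = mex{0} = 1
G(2) = mex{1} = 0
G(3) = mex{0} = 1
G(4) = mex{1} = 0
G(5) = mex{0} = 1
G(6) = mex{1,0} = 2
G(7) = mex{2,1} = 0
G(8) = mex{0,0} = 1
G(9) = mex{1,1} = 0
G(10) = mex{0,0} = 1
G(11) = mex{1,1} = 0
G(12) = mex{0,2} = 1
G(13) = mex{1,0} = 2
G(14) = mex{2,1} = 0
G(15) = mex{0,0} = 1
G(16) = mex{1,1} = 0
G(17) = mex{0,0} = 1
G(18) = mex{1,1} = 0
G(19) = mex{0,2} = 1
G(20) = mex{1,0} = 2
G(21) = mex{2,1} = 0
G(22) = mex{0,0} = 1
G(23) = mex{1,1} = 0
G(24) = mex{0,0} = 1
G(25) = mex{1,1} = 0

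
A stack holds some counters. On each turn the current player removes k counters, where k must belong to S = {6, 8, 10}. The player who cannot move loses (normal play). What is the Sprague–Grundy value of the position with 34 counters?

G(0) = 0
G(1) = mex{} = 0
G(2) = mex{} = 0
G(3) = mex{} = 0
G(4) = mex{} = 0
G(5) = mex{} = 0
G(6) = mex{0} = 1
G(7) = mex{0} = 1
G(8) = mex{0,0} = 1
G(9) = mex{0,0} = 1
G(10) = mex{0,0,0} = 1
G(11) = mex{0,0,0} = 1
G(12) = mex{1,0,0} = 2
G(13) = mex{1,0,0} = 2
G(14) = mex{1,1,0} = 2
G(15) = mex{1,1,0} = 2
G(16) = mex{1,1,1} = 0
G(17) = mex{1,1,1} = 0
G(18) = mex{2,1,1} = 0
G(19) = mex{2,1,1} = 0
G(20) = mex{2,2,1} = 0
G(21) = mex{2,2,1} = 0
G(22) = mex{0,2,2} = 1
G(23) = mex{0,2,2} = 1
G(24) = mex{0,0,2} = 1
G(25) = mex{0,0,2} = 1
G(26) = mex{0,0,0} = 1
G(27) = mex{0,0,0} = 1
G(28) = mex{1,0,0} = 2
G(29) = mex{1,0,0} = 2
G(30) = mex{1,1,0} = 2
G(31) = mex{1,1,0} = 2
G(32) = mex{1,1,1} = 0
G(33) = mex{1,1,1} = 0
G(34) = mex{2,1,1} = 0

0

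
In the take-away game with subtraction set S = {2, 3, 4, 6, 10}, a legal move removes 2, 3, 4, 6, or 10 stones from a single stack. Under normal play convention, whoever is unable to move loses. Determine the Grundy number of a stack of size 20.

G(0) = 0
G(1) = mex{} = 0
G(2) = mex{0} = 1
G(3) = mex{0,0} = 1
G(4) = mex{1,0,0} = 2
G(5) = mex{1,1,0} = 2
G(6) = mex{2,1,1,0} = 3
G(7) = mex{2,2,1,0} = 3
G(8) = mex{3,2,2,1} = 0
G(9) = mex{3,3,2,1} = 0
G(10) = mex{0,3,3,2,0} = 1
G(11) = mex{0,0,3,2,0} = 1
G(12) = mex{1,0,0,3,1} = 2
G(13) = mex{1,1,0,3,1} = 2
G(14) = mex{2,1,1,0,2} = 3
G(15) = mex{2,2,1,0,2} = 3
G(16) = mex{3,2,2,1,3} = 0
G(17) = mex{3,3,2,1,3} = 0
G(18) = mex{0,3,3,2,0} = 1
G(19) = mex{0,0,3,2,0} = 1
G(20) = mex{1,0,0,3,1} = 2

2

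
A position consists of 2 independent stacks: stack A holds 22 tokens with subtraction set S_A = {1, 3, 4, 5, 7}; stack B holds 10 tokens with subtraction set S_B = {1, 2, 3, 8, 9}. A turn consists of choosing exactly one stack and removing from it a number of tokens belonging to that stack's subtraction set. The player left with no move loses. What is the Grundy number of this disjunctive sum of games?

2

Stack A, S = {1, 3, 4, 5, 7}:
n :  0  1  2  3  4  5  6  7  8  9 10 11 12 13 14 15 16 17 18 19 20 21 22
G :  0  1  0  1  2  3  2  3  0  1  0  1  2  3  2  3  0  1  0  1  2  3  2
G_A(22) = 2.
Stack B, S = {1, 2, 3, 8, 9}:
n :  0  1  2  3  4  5  6  7  8  9 10
G :  0  1  2  3  0  1  2  3  4  5  0
G_B(10) = 0.
Combined Grundy value = 2 ⊕ 0 = 2.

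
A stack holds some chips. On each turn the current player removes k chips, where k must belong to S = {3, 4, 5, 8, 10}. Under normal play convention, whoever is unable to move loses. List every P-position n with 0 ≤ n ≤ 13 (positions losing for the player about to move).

0, 1, 2, 13

n :  0  1  2  3  4  5  6  7  8  9 10 11 12 13
G :  0  0  0  1  1  1  2  2  2  3  3  3  4  0
P-positions are exactly the n with G(n) = 0.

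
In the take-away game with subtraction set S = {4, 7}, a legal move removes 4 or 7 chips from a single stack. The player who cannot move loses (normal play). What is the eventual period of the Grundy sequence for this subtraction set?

11

G(0) = 0
G(1) = mex{} = 0
G(2) = mex{} = 0
G(3) = mex{} = 0
G(4) = mex{0} = 1
G(5) = mex{0} = 1
G(6) = mex{0} = 1
G(7) = mex{0,0} = 1
G(8) = mex{1,0} = 2
G(9) = mex{1,0} = 2
G(10) = mex{1,0} = 2
G(11) = mex{1,1} = 0
G(12) = mex{2,1} = 0
G(13) = mex{2,1} = 0
G(14) = mex{2,1} = 0
G(15) = mex{0,2} = 1
G(16) = mex{0,2} = 1
G(17) = mex{0,2} = 1
G(18) = mex{0,0} = 1
G(19) = mex{1,0} = 2
G(20) = mex{1,0} = 2
G(21) = mex{1,0} = 2
G(22) = mex{1,1} = 0
G(23) = mex{2,1} = 0
G(n+11) = G(n) holds for n = 0,…,6 (a full window of length max(S) = 7), so the sequence is purely periodic with period 11.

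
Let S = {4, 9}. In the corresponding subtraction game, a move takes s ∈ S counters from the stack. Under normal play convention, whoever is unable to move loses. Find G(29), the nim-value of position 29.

G(0) = 0
G(1) = mex{} = 0
G(2) = mex{} = 0
G(3) = mex{} = 0
G(4) = mex{0} = 1
G(5) = mex{0} = 1
G(6) = mex{0} = 1
G(7) = mex{0} = 1
G(8) = mex{1} = 0
G(9) = mex{1,0} = 2
G(10) = mex{1,0} = 2
G(11) = mex{1,0} = 2
G(12) = mex{0,0} = 1
G(13) = mex{2,1} = 0
G(14) = mex{2,1} = 0
G(15) = mex{2,1} = 0
G(16) = mex{1,1} = 0
G(17) = mex{0,0} = 1
G(18) = mex{0,2} = 1
G(19) = mex{0,2} = 1
G(20) = mex{0,2} = 1
G(21) = mex{1,1} = 0
G(22) = mex{1,0} = 2
G(23) = mex{1,0} = 2
G(24) = mex{1,0} = 2
G(25) = mex{0,0} = 1
G(26) = mex{2,1} = 0
G(27) = mex{2,1} = 0
G(28) = mex{2,1} = 0
G(29) = mex{1,1} = 0

0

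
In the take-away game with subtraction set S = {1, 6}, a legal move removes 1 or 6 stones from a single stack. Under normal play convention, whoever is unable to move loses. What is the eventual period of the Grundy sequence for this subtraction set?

n :  0  1  2  3  4  5  6  7  8  9 10 11 12 13 14 15
G :  0  1  0  1  0  1  2  0  1  0  1  0  1  2  0  1
G(n+7) = G(n) holds for n = 0,…,5 (a full window of length max(S) = 6), so the sequence is purely periodic with period 7.

7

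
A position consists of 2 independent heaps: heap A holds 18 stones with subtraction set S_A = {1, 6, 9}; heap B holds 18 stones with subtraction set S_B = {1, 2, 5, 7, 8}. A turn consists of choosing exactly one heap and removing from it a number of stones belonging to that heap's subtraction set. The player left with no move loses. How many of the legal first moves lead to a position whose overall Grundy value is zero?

Heap A, S = {1, 6, 9}:
G(0) = 0
G(1) = mex{0} = 1
G(2) = mex{1} = 0
G(3) = mex{0} = 1
G(4) = mex{1} = 0
G(5) = mex{0} = 1
G(6) = mex{1,0} = 2
G(7) = mex{2,1} = 0
G(8) = mex{0,0} = 1
G(9) = mex{1,1,0} = 2
G(10) = mex{2,0,1} = 3
G(11) = mex{3,1,0} = 2
G(12) = mex{2,2,1} = 0
G(13) = mex{0,0,0} = 1
G(14) = mex{1,1,1} = 0
G(15) = mex{0,2,2} = 1
G(16) = mex{1,3,0} = 2
G(17) = mex{2,2,1} = 0
G(18) = mex{0,0,2} = 1
G_A(18) = 1.
Heap B, S = {1, 2, 5, 7, 8}:
G(0) = 0
G(1) = mex{0} = 1
G(2) = mex{1,0} = 2
G(3) = mex{2,1} = 0
G(4) = mex{0,2} = 1
G(5) = mex{1,0,0} = 2
G(6) = mex{2,1,1} = 0
G(7) = mex{0,2,2,0} = 1
G(8) = mex{1,0,0,1,0} = 2
G(9) = mex{2,1,1,2,1} = 0
G(10) = mex{0,2,2,0,2} = 1
G(11) = mex{1,0,0,1,0} = 2
G(12) = mex{2,1,1,2,1} = 0
G(13) = mex{0,2,2,0,2} = 1
G(14) = mex{1,0,0,1,0} = 2
G(15) = mex{2,1,1,2,1} = 0
G(16) = mex{0,2,2,0,2} = 1
G(17) = mex{1,0,0,1,0} = 2
G(18) = mex{2,1,1,2,1} = 0
G_B(18) = 0.
Combined Grundy value = 1 ⊕ 0 = 1.
A winning move leaves total XOR = 0, i.e. changes one component's Grundy value g to g ⊕ X where X is the current total.
Heap A: need g' = 1⊕1 = 0. Options: 18−1→G=0, 18−6→G=0, 18−9→G=2. Hits: 2.
Heap B: need g' = 0⊕1 = 1. Options: 18−1→G=2, 18−2→G=1, 18−5→G=1, 18−7→G=2, 18−8→G=1. Hits: 3.

5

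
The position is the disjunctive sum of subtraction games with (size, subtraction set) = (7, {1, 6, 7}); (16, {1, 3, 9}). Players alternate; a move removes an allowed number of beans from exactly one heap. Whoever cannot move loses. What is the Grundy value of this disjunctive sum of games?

Heap A, S = {1, 6, 7}:
n : 0 1 2 3 4 5 6 7
G : 0 1 0 1 0 1 2 3
G_A(7) = 3.
Heap B, S = {1, 3, 9}:
G(0) = 0
G(1) = mex{0} = 1
G(2) = mex{1} = 0
G(3) = mex{0,0} = 1
G(4) = mex{1,1} = 0
G(5) = mex{0,0} = 1
G(6) = mex{1,1} = 0
G(7) = mex{0,0} = 1
G(8) = mex{1,1} = 0
G(9) = mex{0,0,0} = 1
G(10) = mex{1,1,1} = 0
G(11) = mex{0,0,0} = 1
G(12) = mex{1,1,1} = 0
G(13) = mex{0,0,0} = 1
G(14) = mex{1,1,1} = 0
G(15) = mex{0,0,0} = 1
G(16) = mex{1,1,1} = 0
G_B(16) = 0.
Combined Grundy value = 3 ⊕ 0 = 3.

3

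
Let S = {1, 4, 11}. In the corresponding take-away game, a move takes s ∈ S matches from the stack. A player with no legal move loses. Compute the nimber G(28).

n :  0  1  2  3  4  5  6  7  8  9 10 11 12 13 14 15 16 17 18 19 20 21 22 23 24 25 26 27 28
G :  0  1  0  1  2  0  1  0  1  2  0  1  0  1  2  0  1  0  1  2  0  1  0  1  2  0  1  0  1

1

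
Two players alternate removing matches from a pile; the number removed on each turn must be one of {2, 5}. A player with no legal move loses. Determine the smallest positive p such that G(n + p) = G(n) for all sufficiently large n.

n :  0  1  2  3  4  5  6  7  8  9 10 11 12 13 14 15
G :  0  0  1  1  0  2  1  0  0  1  1  0  2  1  0  0
G(n+7) = G(n) holds for n = 0,…,4 (a full window of length max(S) = 5), so the sequence is purely periodic with period 7.

7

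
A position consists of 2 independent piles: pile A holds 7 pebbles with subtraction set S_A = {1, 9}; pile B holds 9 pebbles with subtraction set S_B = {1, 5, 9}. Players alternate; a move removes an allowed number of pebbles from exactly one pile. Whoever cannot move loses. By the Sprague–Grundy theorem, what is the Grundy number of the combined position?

Pile A, S = {1, 9}:
n : 0 1 2 3 4 5 6 7
G : 0 1 0 1 0 1 0 1
G_A(7) = 1.
Pile B, S = {1, 5, 9}:
n : 0 1 2 3 4 5 6 7 8 9
G : 0 1 0 1 0 1 0 1 0 1
G_B(9) = 1.
Combined Grundy value = 1 ⊕ 1 = 0.

0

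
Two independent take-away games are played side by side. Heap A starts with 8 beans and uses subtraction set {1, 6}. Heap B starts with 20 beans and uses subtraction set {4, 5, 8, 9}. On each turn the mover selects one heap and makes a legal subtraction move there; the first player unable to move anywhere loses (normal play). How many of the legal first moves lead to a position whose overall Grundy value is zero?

Heap A, S = {1, 6}:
n : 0 1 2 3 4 5 6 7 8
G : 0 1 0 1 0 1 2 0 1
G_A(8) = 1.
Heap B, S = {4, 5, 8, 9}:
G(0) = 0
G(1) = mex{} = 0
G(2) = mex{} = 0
G(3) = mex{} = 0
G(4) = mex{0} = 1
G(5) = mex{0,0} = 1
G(6) = mex{0,0} = 1
G(7) = mex{0,0} = 1
G(8) = mex{1,0,0} = 2
G(9) = mex{1,1,0,0} = 2
G(10) = mex{1,1,0,0} = 2
G(11) = mex{1,1,0,0} = 2
G(12) = mex{2,1,1,0} = 3
G(13) = mex{2,2,1,1} = 0
G(14) = mex{2,2,1,1} = 0
G(15) = mex{2,2,1,1} = 0
G(16) = mex{3,2,2,1} = 0
G(17) = mex{0,3,2,2} = 1
G(18) = mex{0,0,2,2} = 1
G(19) = mex{0,0,2,2} = 1
G(20) = mex{0,0,3,2} = 1
G_B(20) = 1.
Combined Grundy value = 1 ⊕ 1 = 0.
A winning move leaves total XOR = 0, i.e. changes one component's Grundy value g to g ⊕ X where X is the current total.
Heap A: target g' = 1⊕0 = 1, but every legal move changes the Grundy value (mex property), so 0 moves.
Heap B: target g' = 1⊕0 = 1, but every legal move changes the Grundy value (mex property), so 0 moves.

0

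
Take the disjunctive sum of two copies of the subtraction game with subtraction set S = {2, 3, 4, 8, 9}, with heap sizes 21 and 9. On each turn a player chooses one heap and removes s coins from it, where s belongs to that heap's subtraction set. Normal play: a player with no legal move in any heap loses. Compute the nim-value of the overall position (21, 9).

0

All heaps use S = {2, 3, 4, 8, 9}:
n :  0  1  2  3  4  5  6  7  8  9 10 11 12 13 14 15 16 17 18 19 20 21
G :  0  0  1  1  2  2  0  0  1  1  2  2  0  0  1  1  2  2  0  0  1  1
Heap A: G(21) = 1.
Heap B: G(9) = 1.
Combined Grundy value = 1 ⊕ 1 = 0.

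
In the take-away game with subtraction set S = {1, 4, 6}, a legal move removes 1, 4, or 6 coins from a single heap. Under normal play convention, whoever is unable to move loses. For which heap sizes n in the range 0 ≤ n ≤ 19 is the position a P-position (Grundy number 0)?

0, 2, 5, 7, 10, 12, 15, 17

G(0) = 0
G(1) = mex{0} = 1
G(2) = mex{1} = 0
G(3) = mex{0} = 1
G(4) = mex{1,0} = 2
G(5) = mex{2,1} = 0
G(6) = mex{0,0,0} = 1
G(7) = mex{1,1,1} = 0
G(8) = mex{0,2,0} = 1
G(9) = mex{1,0,1} = 2
G(10) = mex{2,1,2} = 0
G(11) = mex{0,0,0} = 1
G(12) = mex{1,1,1} = 0
G(13) = mex{0,2,0} = 1
G(14) = mex{1,0,1} = 2
G(15) = mex{2,1,2} = 0
G(16) = mex{0,0,0} = 1
G(17) = mex{1,1,1} = 0
G(18) = mex{0,2,0} = 1
G(19) = mex{1,0,1} = 2
P-positions are exactly the n with G(n) = 0.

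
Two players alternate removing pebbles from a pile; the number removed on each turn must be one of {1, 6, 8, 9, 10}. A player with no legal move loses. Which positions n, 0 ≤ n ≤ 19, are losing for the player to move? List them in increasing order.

G(0) = 0
G(1) = mex{0} = 1
G(2) = mex{1} = 0
G(3) = mex{0} = 1
G(4) = mex{1} = 0
G(5) = mex{0} = 1
G(6) = mex{1,0} = 2
G(7) = mex{2,1} = 0
G(8) = mex{0,0,0} = 1
G(9) = mex{1,1,1,0} = 2
G(10) = mex{2,0,0,1,0} = 3
G(11) = mex{3,1,1,0,1} = 2
G(12) = mex{2,2,0,1,0} = 3
G(13) = mex{3,0,1,0,1} = 2
G(14) = mex{2,1,2,1,0} = 3
G(15) = mex{3,2,0,2,1} = 4
G(16) = mex{4,3,1,0,2} = 5
G(17) = mex{5,2,2,1,0} = 3
G(18) = mex{3,3,3,2,1} = 0
G(19) = mex{0,2,2,3,2} = 1
P-positions are exactly the n with G(n) = 0.

0, 2, 4, 7, 18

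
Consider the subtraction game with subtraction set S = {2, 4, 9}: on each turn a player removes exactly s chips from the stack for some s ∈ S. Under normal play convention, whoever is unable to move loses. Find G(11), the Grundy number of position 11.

G(0) = 0
G(1) = mex{} = 0
G(2) = mex{0} = 1
G(3) = mex{0} = 1
G(4) = mex{1,0} = 2
G(5) = mex{1,0} = 2
G(6) = mex{2,1} = 0
G(7) = mex{2,1} = 0
G(8) = mex{0,2} = 1
G(9) = mex{0,2,0} = 1
G(10) = mex{1,0,0} = 2
G(11) = mex{1,0,1} = 2

2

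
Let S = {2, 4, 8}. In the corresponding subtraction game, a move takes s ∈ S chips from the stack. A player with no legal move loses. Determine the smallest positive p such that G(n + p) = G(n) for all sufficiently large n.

6

G(0) = 0
G(1) = mex{} = 0
G(2) = mex{0} = 1
G(3) = mex{0} = 1
G(4) = mex{1,0} = 2
G(5) = mex{1,0} = 2
G(6) = mex{2,1} = 0
G(7) = mex{2,1} = 0
G(8) = mex{0,2,0} = 1
G(9) = mex{0,2,0} = 1
G(10) = mex{1,0,1} = 2
G(11) = mex{1,0,1} = 2
G(12) = mex{2,1,2} = 0
G(13) = mex{2,1,2} = 0
G(14) = mex{0,2,0} = 1
G(15) = mex{0,2,0} = 1
G(n+6) = G(n) holds for n = 0,…,7 (a full window of length max(S) = 8), so the sequence is purely periodic with period 6.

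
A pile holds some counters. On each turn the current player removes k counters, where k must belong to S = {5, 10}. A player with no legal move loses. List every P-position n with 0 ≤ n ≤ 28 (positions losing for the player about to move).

n :  0  1  2  3  4  5  6  7  8  9 10 11 12 13 14 15 16 17 18 19 20 21 22 23 24 25 26 27 28
G :  0  0  0  0  0  1  1  1  1  1  2  2  2  2  2  0  0  0  0  0  1  1  1  1  1  2  2  2  2
P-positions are exactly the n with G(n) = 0.

0, 1, 2, 3, 4, 15, 16, 17, 18, 19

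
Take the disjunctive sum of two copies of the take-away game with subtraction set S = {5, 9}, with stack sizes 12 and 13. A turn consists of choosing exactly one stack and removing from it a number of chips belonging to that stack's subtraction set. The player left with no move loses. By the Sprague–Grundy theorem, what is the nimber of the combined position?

All stacks use S = {5, 9}:
n :  0  1  2  3  4  5  6  7  8  9 10 11 12 13
G :  0  0  0  0  0  1  1  1  1  1  2  2  2  2
Stack A: G(12) = 2.
Stack B: G(13) = 2.
Combined Grundy value = 2 ⊕ 2 = 0.

0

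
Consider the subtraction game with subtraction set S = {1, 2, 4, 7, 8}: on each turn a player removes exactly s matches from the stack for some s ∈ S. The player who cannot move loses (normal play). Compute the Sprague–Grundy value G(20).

2

n :  0  1  2  3  4  5  6  7  8  9 10 11 12 13 14 15 16 17 18 19 20
G :  0  1  2  0  1  2  0  1  2  0  1  2  0  1  2  0  1  2  0  1  2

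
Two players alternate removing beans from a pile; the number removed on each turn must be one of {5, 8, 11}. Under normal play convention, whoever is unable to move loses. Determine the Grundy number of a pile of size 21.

G(0) = 0
G(1) = mex{} = 0
G(2) = mex{} = 0
G(3) = mex{} = 0
G(4) = mex{} = 0
G(5) = mex{0} = 1
G(6) = mex{0} = 1
G(7) = mex{0} = 1
G(8) = mex{0,0} = 1
G(9) = mex{0,0} = 1
G(10) = mex{1,0} = 2
G(11) = mex{1,0,0} = 2
G(12) = mex{1,0,0} = 2
G(13) = mex{1,1,0} = 2
G(14) = mex{1,1,0} = 2
G(15) = mex{2,1,0} = 3
G(16) = mex{2,1,1} = 0
G(17) = mex{2,1,1} = 0
G(18) = mex{2,2,1} = 0
G(19) = mex{2,2,1} = 0
G(20) = mex{3,2,1} = 0
G(21) = mex{0,2,2} = 1

1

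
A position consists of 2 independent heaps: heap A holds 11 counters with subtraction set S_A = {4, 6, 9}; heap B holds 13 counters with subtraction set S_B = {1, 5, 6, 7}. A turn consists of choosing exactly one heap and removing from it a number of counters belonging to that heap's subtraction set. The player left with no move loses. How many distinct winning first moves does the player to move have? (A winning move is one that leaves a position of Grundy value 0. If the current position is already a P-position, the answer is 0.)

4

Heap A, S = {4, 6, 9}:
n :  0  1  2  3  4  5  6  7  8  9 10 11
G :  0  0  0  0  1  1  1  1  2  2  2  2
G_A(11) = 2.
Heap B, S = {1, 5, 6, 7}:
G(0) = 0
G(1) = mex{0} = 1
G(2) = mex{1} = 0
G(3) = mex{0} = 1
G(4) = mex{1} = 0
G(5) = mex{0,0} = 1
G(6) = mex{1,1,0} = 2
G(7) = mex{2,0,1,0} = 3
G(8) = mex{3,1,0,1} = 2
G(9) = mex{2,0,1,0} = 3
G(10) = mex{3,1,0,1} = 2
G(11) = mex{2,2,1,0} = 3
G(12) = mex{3,3,2,1} = 0
G(13) = mex{0,2,3,2} = 1
G_B(13) = 1.
Combined Grundy value = 2 ⊕ 1 = 3.
A winning move leaves total XOR = 0, i.e. changes one component's Grundy value g to g ⊕ X where X is the current total.
Heap A: need g' = 2⊕3 = 1. Options: 11−4→G=1, 11−6→G=1, 11−9→G=0. Hits: 2.
Heap B: need g' = 1⊕3 = 2. Options: 13−1→G=0, 13−5→G=2, 13−6→G=3, 13−7→G=2. Hits: 2.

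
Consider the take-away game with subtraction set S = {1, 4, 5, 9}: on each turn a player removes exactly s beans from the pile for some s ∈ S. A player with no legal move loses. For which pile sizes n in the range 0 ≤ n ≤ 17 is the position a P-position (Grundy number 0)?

n :  0  1  2  3  4  5  6  7  8  9 10 11 12 13 14 15 16 17
G :  0  1  0  1  2  3  2  3  0  1  0  1  2  3  2  3  0  1
P-positions are exactly the n with G(n) = 0.

0, 2, 8, 10, 16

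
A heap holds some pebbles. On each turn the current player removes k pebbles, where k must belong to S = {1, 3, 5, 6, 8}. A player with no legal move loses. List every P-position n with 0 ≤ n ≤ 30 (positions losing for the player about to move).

G(0) = 0
G(1) = mex{0} = 1
G(2) = mex{1} = 0
G(3) = mex{0,0} = 1
G(4) = mex{1,1} = 0
G(5) = mex{0,0,0} = 1
G(6) = mex{1,1,1,0} = 2
G(7) = mex{2,0,0,1} = 3
G(8) = mex{3,1,1,0,0} = 2
G(9) = mex{2,2,0,1,1} = 3
G(10) = mex{3,3,1,0,0} = 2
G(11) = mex{2,2,2,1,1} = 0
G(12) = mex{0,3,3,2,0} = 1
G(13) = mex{1,2,2,3,1} = 0
G(14) = mex{0,0,3,2,2} = 1
G(15) = mex{1,1,2,3,3} = 0
G(16) = mex{0,0,0,2,2} = 1
G(17) = mex{1,1,1,0,3} = 2
G(18) = mex{2,0,0,1,2} = 3
G(19) = mex{3,1,1,0,0} = 2
G(20) = mex{2,2,0,1,1} = 3
G(21) = mex{3,3,1,0,0} = 2
G(22) = mex{2,2,2,1,1} = 0
G(23) = mex{0,3,3,2,0} = 1
G(24) = mex{1,2,2,3,1} = 0
G(25) = mex{0,0,3,2,2} = 1
G(26) = mex{1,1,2,3,3} = 0
G(27) = mex{0,0,0,2,2} = 1
G(28) = mex{1,1,1,0,3} = 2
G(29) = mex{2,0,0,1,2} = 3
G(30) = mex{3,1,1,0,0} = 2
P-positions are exactly the n with G(n) = 0.

0, 2, 4, 11, 13, 15, 22, 24, 26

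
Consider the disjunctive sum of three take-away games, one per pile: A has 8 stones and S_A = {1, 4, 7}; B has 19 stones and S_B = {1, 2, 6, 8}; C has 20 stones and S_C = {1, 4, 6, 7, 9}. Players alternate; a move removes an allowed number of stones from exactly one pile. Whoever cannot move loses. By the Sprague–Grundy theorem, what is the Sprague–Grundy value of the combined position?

Pile A, S = {1, 4, 7}:
G(0) = 0
G(1) = mex{0} = 1
G(2) = mex{1} = 0
G(3) = mex{0} = 1
G(4) = mex{1,0} = 2
G(5) = mex{2,1} = 0
G(6) = mex{0,0} = 1
G(7) = mex{1,1,0} = 2
G(8) = mex{2,2,1} = 0
G_A(8) = 0.
Pile B, S = {1, 2, 6, 8}:
G(0) = 0
G(1) = mex{0} = 1
G(2) = mex{1,0} = 2
G(3) = mex{2,1} = 0
G(4) = mex{0,2} = 1
G(5) = mex{1,0} = 2
G(6) = mex{2,1,0} = 3
G(7) = mex{3,2,1} = 0
G(8) = mex{0,3,2,0} = 1
G(9) = mex{1,0,0,1} = 2
G(10) = mex{2,1,1,2} = 0
G(11) = mex{0,2,2,0} = 1
G(12) = mex{1,0,3,1} = 2
G(13) = mex{2,1,0,2} = 3
G(14) = mex{3,2,1,3} = 0
G(15) = mex{0,3,2,0} = 1
G(16) = mex{1,0,0,1} = 2
G(17) = mex{2,1,1,2} = 0
G(18) = mex{0,2,2,0} = 1
G(19) = mex{1,0,3,1} = 2
G_B(19) = 2.
Pile C, S = {1, 4, 6, 7, 9}:
G(0) = 0
G(1) = mex{0} = 1
G(2) = mex{1} = 0
G(3) = mex{0} = 1
G(4) = mex{1,0} = 2
G(5) = mex{2,1} = 0
G(6) = mex{0,0,0} = 1
G(7) = mex{1,1,1,0} = 2
G(8) = mex{2,2,0,1} = 3
G(9) = mex{3,0,1,0,0} = 2
G(10) = mex{2,1,2,1,1} = 0
G(11) = mex{0,2,0,2,0} = 1
G(12) = mex{1,3,1,0,1} = 2
G(13) = mex{2,2,2,1,2} = 0
G(14) = mex{0,0,3,2,0} = 1
G(15) = mex{1,1,2,3,1} = 0
G(16) = mex{0,2,0,2,2} = 1
G(17) = mex{1,0,1,0,3} = 2
G(18) = mex{2,1,2,1,2} = 0
G(19) = mex{0,0,0,2,0} = 1
G(20) = mex{1,1,1,0,1} = 2
G_C(20) = 2.
Combined Grundy value = 0 ⊕ 2 ⊕ 2 = 0.

0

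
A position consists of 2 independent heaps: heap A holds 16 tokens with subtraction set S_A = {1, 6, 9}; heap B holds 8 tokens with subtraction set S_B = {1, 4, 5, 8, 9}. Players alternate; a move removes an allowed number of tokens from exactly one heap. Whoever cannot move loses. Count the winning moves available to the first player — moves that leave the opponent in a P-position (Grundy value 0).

Heap A, S = {1, 6, 9}:
n :  0  1  2  3  4  5  6  7  8  9 10 11 12 13 14 15 16
G :  0  1  0  1  0  1  2  0  1  2  3  2  0  1  0  1  2
G_A(16) = 2.
Heap B, S = {1, 4, 5, 8, 9}:
n : 0 1 2 3 4 5 6 7 8
G : 0 1 0 1 2 3 2 3 4
G_B(8) = 4.
Combined Grundy value = 2 ⊕ 4 = 6.
A winning move leaves total XOR = 0, i.e. changes one component's Grundy value g to g ⊕ X where X is the current total.
Heap A: need g' = 2⊕6 = 4. Options: 16−1→G=1, 16−6→G=3, 16−9→G=0. Hits: 0.
Heap B: need g' = 4⊕6 = 2. Options: 8−1→G=3, 8−4→G=2, 8−5→G=1, 8−8→G=0. Hits: 1.

1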